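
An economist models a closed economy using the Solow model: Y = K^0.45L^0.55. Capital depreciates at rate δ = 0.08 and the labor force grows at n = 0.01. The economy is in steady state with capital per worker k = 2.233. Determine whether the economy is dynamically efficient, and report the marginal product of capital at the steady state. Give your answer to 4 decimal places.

The effective depreciation rate is n + δ = 0.01 + 0.08 = 0.09.
MPK = 0.45·k^(0.45−1) = 0.45·2.233^(-0.55) ≈ 0.2893.
MPK > 0.09, so the economy is dynamically efficient (under-saving).

dynamically efficient; MPK ≈ 0.2893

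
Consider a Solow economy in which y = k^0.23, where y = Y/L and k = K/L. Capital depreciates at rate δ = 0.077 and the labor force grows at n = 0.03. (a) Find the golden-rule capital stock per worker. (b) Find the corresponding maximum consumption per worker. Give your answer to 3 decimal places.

The effective depreciation rate is n + δ = 0.03 + 0.077 = 0.107.
Setting f'(k) = n+δ gives 0.23·k^(0.23−1) = 0.107, hence k_gold = (0.23/0.107)^(1/0.77) ≈ 2.7016.
y_gold = 2.7016^0.23 ≈ 1.2568; c_gold = y_gold − 0.107·k_gold ≈ 0.9677.

(a) k_gold ≈ 2.702; (b) c_gold ≈ 0.968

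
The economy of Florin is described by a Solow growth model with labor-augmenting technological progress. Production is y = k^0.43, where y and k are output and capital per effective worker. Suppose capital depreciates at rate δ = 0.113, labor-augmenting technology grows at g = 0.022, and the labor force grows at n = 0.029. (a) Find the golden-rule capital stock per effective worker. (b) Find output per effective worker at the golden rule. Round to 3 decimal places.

Break-even investment rate: n + g + δ = 0.029 + 0.022 + 0.113 = 0.164.
Maximizing c = f(k) − (n+g+δ)·k gives f'(k) = n+g+δ, i.e. 0.43·k^(0.43−1) = 0.164, so k_gold = (0.43/0.164)^(1/0.57) ≈ 5.4254.
y_gold = 5.4254^0.43 ≈ 2.0692.

(a) k_gold ≈ 5.425; (b) y_gold ≈ 2.069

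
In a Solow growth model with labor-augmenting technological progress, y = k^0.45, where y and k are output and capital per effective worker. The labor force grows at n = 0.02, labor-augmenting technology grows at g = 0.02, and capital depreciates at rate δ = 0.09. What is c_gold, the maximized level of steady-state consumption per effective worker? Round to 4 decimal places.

The effective depreciation rate is n + g + δ = 0.02 + 0.02 + 0.09 = 0.13.
At the golden rule the marginal product of capital equals n+g+δ: 0.45·k^(0.45−1) = 0.13. Solving, k_gold = (0.45/0.13)^(1/0.55) ≈ 9.5607.
y_gold = 9.5607^0.45 ≈ 2.7620.
c_gold = y_gold − (n+g+δ)·k_gold = 2.7620 − 0.13·9.5607 ≈ 1.5191.

c_gold ≈ 1.5191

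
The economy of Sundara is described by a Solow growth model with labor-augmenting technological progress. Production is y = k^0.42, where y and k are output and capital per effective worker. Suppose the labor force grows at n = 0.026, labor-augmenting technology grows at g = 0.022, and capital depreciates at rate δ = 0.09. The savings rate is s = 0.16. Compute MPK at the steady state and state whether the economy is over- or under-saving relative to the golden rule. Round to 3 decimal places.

under-saving; MPK ≈ 0.362

Break-even investment rate: n + g + δ = 0.026 + 0.022 + 0.09 = 0.138.
Steady-state k*: s·k^0.42 = 0.138·k gives k* = (0.16/0.138)^(1/0.58) ≈ 1.2905.
MPK = 0.42·1.2905^(-0.58) ≈ 0.3623.
MPK > n+g+δ = 0.138, so the economy is dynamically efficient (under-saving).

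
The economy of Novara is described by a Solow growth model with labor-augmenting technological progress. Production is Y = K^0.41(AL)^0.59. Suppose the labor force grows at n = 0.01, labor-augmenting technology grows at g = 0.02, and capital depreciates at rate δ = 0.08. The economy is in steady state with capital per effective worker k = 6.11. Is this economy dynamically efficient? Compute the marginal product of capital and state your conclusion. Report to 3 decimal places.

n + g + δ = 0.01 + 0.02 + 0.08 = 0.11.
MPK = 0.41·k^(0.41−1) = 0.41·6.11^(-0.59) ≈ 0.1409.
MPK > 0.11, so the economy is dynamically efficient (under-saving).

dynamically efficient; MPK ≈ 0.141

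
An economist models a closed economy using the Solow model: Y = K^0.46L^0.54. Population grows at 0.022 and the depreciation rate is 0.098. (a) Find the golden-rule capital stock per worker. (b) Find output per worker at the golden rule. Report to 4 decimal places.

n + δ = 0.022 + 0.098 = 0.12.
Maximizing c = f(k) − (n+δ)·k gives f'(k) = n+δ, i.e. 0.46·k^(0.46−1) = 0.12, so k_gold = (0.46/0.12)^(1/0.54) ≈ 12.0420.
y_gold = 12.0420^0.46 ≈ 3.1414.

(a) k_gold ≈ 12.0420; (b) y_gold ≈ 3.1414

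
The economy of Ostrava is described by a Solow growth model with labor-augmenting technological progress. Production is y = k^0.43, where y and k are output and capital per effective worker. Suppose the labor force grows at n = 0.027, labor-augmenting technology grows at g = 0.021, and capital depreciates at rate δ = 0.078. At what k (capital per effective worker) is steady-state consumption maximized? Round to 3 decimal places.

k_gold ≈ 8.615

Break-even investment rate: n + g + δ = 0.027 + 0.021 + 0.078 = 0.126.
Maximizing c = f(k) − (n+g+δ)·k gives f'(k) = n+g+δ, i.e. 0.43·k^(0.43−1) = 0.126, so k_gold = (0.43/0.126)^(1/0.57) ≈ 8.6151.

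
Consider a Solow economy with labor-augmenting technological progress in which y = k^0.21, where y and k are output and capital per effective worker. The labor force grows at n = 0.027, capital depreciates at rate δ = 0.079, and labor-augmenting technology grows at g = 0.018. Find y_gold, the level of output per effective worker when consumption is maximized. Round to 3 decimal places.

y_gold ≈ 1.150

The effective depreciation rate is n + g + δ = 0.027 + 0.018 + 0.079 = 0.124.
At the golden rule the marginal product of capital equals n+g+δ: 0.21·k^(0.21−1) = 0.124. Solving, k_gold = (0.21/0.124)^(1/0.79) ≈ 1.9481.
Output: y_gold = k_gold^0.21 = 1.9481^0.21 ≈ 1.1503.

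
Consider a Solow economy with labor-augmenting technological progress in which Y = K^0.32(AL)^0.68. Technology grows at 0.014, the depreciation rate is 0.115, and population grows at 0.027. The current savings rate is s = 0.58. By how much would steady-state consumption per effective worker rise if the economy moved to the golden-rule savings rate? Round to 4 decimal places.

Δc ≈ 0.1744

Break-even investment rate: n + g + δ = 0.027 + 0.014 + 0.115 = 0.156.
Current steady state (s = 0.58): k* = (0.58/0.156)^(1/0.68) ≈ 6.8973, y* = 6.8973^0.32 ≈ 1.8551, c* = (1−0.58)·1.8551 ≈ 0.7792.
At the golden rule the marginal product of capital equals n+g+δ: 0.32·k^(0.32−1) = 0.156. Solving, k_gold = (0.32/0.156)^(1/0.68) ≈ 2.8765.
y_gold = 2.8765^0.32 ≈ 1.4023, c_gold = y_gold − 0.156·k_gold ≈ 0.9536.
Gain: Δc = 0.9536 − 0.7792 ≈ 0.1744.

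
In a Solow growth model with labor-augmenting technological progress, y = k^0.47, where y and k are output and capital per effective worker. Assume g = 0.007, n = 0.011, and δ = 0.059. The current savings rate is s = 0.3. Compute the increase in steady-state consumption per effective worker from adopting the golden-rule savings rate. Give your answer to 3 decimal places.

Δc ≈ 0.298

The effective depreciation rate is n + g + δ = 0.011 + 0.007 + 0.059 = 0.077.
Current steady state (s = 0.3): k* = (0.3/0.077)^(1/0.53) ≈ 13.0136, y* = 13.0136^0.47 ≈ 3.3402, c* = (1−0.3)·3.3402 ≈ 2.3381.
Maximizing c = f(k) − (n+g+δ)·k gives f'(k) = n+g+δ, i.e. 0.47·k^(0.47−1) = 0.077, so k_gold = (0.47/0.077)^(1/0.53) ≈ 30.3583.
y_gold = 30.3583^0.47 ≈ 4.9736, c_gold = y_gold − 0.077·k_gold ≈ 2.6360.
Gain: Δc = 2.6360 − 2.3381 ≈ 0.2979.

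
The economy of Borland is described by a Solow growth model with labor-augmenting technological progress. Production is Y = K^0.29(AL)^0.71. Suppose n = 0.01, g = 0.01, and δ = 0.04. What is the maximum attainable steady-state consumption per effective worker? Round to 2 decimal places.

n + g + δ = 0.01 + 0.01 + 0.04 = 0.06.
Golden rule sets MPK = n+g+δ: 0.29·k^(0.29−1) = 0.06, so k_gold = (0.29/0.06)^(1/0.71) ≈ 9.1987.
y_gold = 9.1987^0.29 ≈ 1.9032.
c_gold = y_gold − (n+g+δ)·k_gold = 1.9032 − 0.06·9.1987 ≈ 1.3513.

c_gold ≈ 1.35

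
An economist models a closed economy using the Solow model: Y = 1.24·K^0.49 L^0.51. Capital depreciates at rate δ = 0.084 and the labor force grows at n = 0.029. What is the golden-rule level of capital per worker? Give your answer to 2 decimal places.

k_gold ≈ 27.07

Capital per worker breaks even when investment replaces (n + δ)·k; here n + δ = 0.113.
At the golden rule the marginal product of capital equals n+δ: 0.49·1.24·k^(0.49−1) = 0.113. Solving, k_gold = (0.49·1.24/0.113)^(1/0.51) ≈ 27.0664.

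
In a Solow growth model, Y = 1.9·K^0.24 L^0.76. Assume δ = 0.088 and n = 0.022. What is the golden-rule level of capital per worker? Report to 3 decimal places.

Capital per worker breaks even when investment replaces (n + δ)·k; here n + δ = 0.11.
Setting f'(k) = n+δ gives 0.24·1.9·k^(0.24−1) = 0.11, hence k_gold = (0.24·1.9/0.11)^(1/0.76) ≈ 6.4952.

k_gold ≈ 6.495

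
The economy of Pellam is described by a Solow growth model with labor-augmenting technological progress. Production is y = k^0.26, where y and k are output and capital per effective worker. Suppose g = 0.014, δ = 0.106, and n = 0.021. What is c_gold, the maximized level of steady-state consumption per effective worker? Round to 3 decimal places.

Capital per effective worker breaks even when investment replaces (n + g + δ)·k; here n + g + δ = 0.141.
Setting f'(k) = n+g+δ gives 0.26·k^(0.26−1) = 0.141, hence k_gold = (0.26/0.141)^(1/0.74) ≈ 2.2863.
y_gold = 2.2863^0.26 ≈ 1.2399.
c_gold = y_gold − (n+g+δ)·k_gold = 1.2399 − 0.141·2.2863 ≈ 0.9175.

c_gold ≈ 0.917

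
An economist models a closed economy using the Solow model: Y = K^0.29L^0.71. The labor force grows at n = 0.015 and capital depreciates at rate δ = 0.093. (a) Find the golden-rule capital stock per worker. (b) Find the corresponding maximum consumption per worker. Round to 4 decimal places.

The effective depreciation rate is n + δ = 0.015 + 0.093 = 0.108.
Setting f'(k) = n+δ gives 0.29·k^(0.29−1) = 0.108, hence k_gold = (0.29/0.108)^(1/0.71) ≈ 4.0197.
y_gold = 4.0197^0.29 ≈ 1.4970; c_gold = y_gold − 0.108·k_gold ≈ 1.0629.

(a) k_gold ≈ 4.0197; (b) c_gold ≈ 1.0629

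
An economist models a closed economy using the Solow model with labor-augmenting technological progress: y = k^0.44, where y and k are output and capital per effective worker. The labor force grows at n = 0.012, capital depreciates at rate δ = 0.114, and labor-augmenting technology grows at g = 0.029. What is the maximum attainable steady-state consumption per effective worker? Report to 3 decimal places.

c_gold ≈ 1.271

n + g + δ = 0.012 + 0.029 + 0.114 = 0.155.
Setting f'(k) = n+g+δ gives 0.44·k^(0.44−1) = 0.155, hence k_gold = (0.44/0.155)^(1/0.56) ≈ 6.4438.
y_gold = 6.4438^0.44 ≈ 2.2700.
c_gold = y_gold − (n+g+δ)·k_gold = 2.2700 − 0.155·6.4438 ≈ 1.2712.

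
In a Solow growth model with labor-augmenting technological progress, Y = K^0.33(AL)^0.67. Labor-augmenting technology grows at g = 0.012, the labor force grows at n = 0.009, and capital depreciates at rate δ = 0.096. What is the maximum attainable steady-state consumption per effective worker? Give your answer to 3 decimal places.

c_gold ≈ 1.117

n + g + δ = 0.009 + 0.012 + 0.096 = 0.117.
Setting f'(k) = n+g+δ gives 0.33·k^(0.33−1) = 0.117, hence k_gold = (0.33/0.117)^(1/0.67) ≈ 4.7004.
y_gold = 4.7004^0.33 ≈ 1.6665.
c_gold = y_gold − (n+g+δ)·k_gold = 1.6665 − 0.117·4.7004 ≈ 1.1166.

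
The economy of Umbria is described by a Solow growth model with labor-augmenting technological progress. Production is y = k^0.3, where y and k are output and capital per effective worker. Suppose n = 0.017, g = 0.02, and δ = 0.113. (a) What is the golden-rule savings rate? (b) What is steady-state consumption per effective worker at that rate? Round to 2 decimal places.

(a) s_gold = 0.30; (b) c_gold ≈ 0.94

The effective depreciation rate is n + g + δ = 0.017 + 0.02 + 0.113 = 0.15.
For Cobb-Douglas, s_gold equals capital's share: s_gold = 0.3.
Maximizing c = f(k) − (n+g+δ)·k gives f'(k) = n+g+δ, i.e. 0.3·k^(0.3−1) = 0.15, so k_gold = (0.3/0.15)^(1/0.7) ≈ 2.6918.
y_gold = 2.6918^0.3 ≈ 1.3459; c_gold = (1−0.3)·y_gold ≈ 0.9421.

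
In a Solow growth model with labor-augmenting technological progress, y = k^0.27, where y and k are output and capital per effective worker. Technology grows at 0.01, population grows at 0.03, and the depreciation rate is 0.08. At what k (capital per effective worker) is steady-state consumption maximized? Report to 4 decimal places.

n + g + δ = 0.03 + 0.01 + 0.08 = 0.12.
Golden rule sets MPK = n+g+δ: 0.27·k^(0.27−1) = 0.12, so k_gold = (0.27/0.12)^(1/0.73) ≈ 3.0370.

k_gold ≈ 3.0370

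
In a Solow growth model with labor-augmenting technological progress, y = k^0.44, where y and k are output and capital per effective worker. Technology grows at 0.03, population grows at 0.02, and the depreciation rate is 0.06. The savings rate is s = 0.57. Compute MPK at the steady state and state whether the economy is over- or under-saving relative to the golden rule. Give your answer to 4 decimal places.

Break-even investment rate: n + g + δ = 0.02 + 0.03 + 0.06 = 0.11.
Steady-state k*: s·k^0.44 = 0.11·k gives k* = (0.57/0.11)^(1/0.56) ≈ 18.8739.
MPK = 0.44·18.8739^(-0.56) ≈ 0.0849.
MPK < n+g+δ = 0.11, so the economy is dynamically inefficient (over-saving).

over-saving; MPK ≈ 0.0849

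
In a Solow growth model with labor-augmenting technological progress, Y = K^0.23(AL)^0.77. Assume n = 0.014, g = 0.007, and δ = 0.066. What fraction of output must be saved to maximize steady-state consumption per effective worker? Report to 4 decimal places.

Capital per effective worker breaks even when investment replaces (n + g + δ)·k; here n + g + δ = 0.087.
At the golden rule MPK = n+g+δ, and in any Cobb-Douglas steady state s = (n+g+δ)·k/y = MPK·k/y = capital's share 0.23.

s_gold = 0.2300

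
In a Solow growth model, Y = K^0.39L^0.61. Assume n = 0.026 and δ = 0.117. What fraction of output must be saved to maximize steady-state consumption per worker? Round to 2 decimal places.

s_gold = 0.39

The effective depreciation rate is n + δ = 0.026 + 0.117 = 0.143.
At the golden rule MPK = n+δ, and in any Cobb-Douglas steady state s = (n+δ)·k/y = MPK·k/y = capital's share 0.39.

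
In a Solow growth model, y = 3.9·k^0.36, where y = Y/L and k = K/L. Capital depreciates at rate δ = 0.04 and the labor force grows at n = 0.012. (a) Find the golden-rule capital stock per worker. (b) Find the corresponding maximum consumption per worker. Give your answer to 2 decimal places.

n + δ = 0.012 + 0.04 = 0.052.
Setting f'(k) = n+δ gives 0.36·3.9·k^(0.36−1) = 0.052, hence k_gold = (0.36·3.9/0.052)^(1/0.64) ≈ 172.3875.
y_gold = 3.9·172.3875^0.36 ≈ 24.9004; c_gold = y_gold − 0.052·k_gold ≈ 15.9363.

(a) k_gold ≈ 172.39; (b) c_gold ≈ 15.94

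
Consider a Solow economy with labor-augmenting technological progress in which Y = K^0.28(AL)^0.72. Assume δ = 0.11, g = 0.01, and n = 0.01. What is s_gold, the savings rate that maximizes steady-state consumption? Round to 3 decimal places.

s_gold = 0.280

Capital per effective worker breaks even when investment replaces (n + g + δ)·k; here n + g + δ = 0.13.
At the golden rule MPK = n+g+δ, and in any Cobb-Douglas steady state s = (n+g+δ)·k/y = MPK·k/y = capital's share 0.28.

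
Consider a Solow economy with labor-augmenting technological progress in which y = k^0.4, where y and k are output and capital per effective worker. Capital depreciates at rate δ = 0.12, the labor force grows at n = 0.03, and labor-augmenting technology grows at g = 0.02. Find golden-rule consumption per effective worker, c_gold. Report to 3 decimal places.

The effective depreciation rate is n + g + δ = 0.03 + 0.02 + 0.12 = 0.17.
Golden rule sets MPK = n+g+δ: 0.4·k^(0.4−1) = 0.17, so k_gold = (0.4/0.17)^(1/0.6) ≈ 4.1625.
y_gold = 4.1625^0.4 ≈ 1.7691.
c_gold = y_gold − (n+g+δ)·k_gold = 1.7691 − 0.17·4.1625 ≈ 1.0614.

c_gold ≈ 1.061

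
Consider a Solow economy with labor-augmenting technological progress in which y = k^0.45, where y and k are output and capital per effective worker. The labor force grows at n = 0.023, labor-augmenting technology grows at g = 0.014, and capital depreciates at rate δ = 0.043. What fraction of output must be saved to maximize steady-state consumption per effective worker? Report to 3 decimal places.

s_gold = 0.450

Capital per effective worker breaks even when investment replaces (n + g + δ)·k; here n + g + δ = 0.08.
At the golden rule MPK = n+g+δ, and in any Cobb-Douglas steady state s = (n+g+δ)·k/y = MPK·k/y = capital's share 0.45.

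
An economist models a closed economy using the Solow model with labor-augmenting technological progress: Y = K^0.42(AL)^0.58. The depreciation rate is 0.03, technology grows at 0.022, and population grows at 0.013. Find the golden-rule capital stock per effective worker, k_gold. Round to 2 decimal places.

The effective depreciation rate is n + g + δ = 0.013 + 0.022 + 0.03 = 0.065.
At the golden rule the marginal product of capital equals n+g+δ: 0.42·k^(0.42−1) = 0.065. Solving, k_gold = (0.42/0.065)^(1/0.58) ≈ 24.9535.

k_gold ≈ 24.95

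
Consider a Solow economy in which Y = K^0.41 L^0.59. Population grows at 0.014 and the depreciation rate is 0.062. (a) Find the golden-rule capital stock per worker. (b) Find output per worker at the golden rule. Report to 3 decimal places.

(a) k_gold ≈ 17.403; (b) y_gold ≈ 3.226

The effective depreciation rate is n + δ = 0.014 + 0.062 = 0.076.
Maximizing c = f(k) − (n+δ)·k gives f'(k) = n+δ, i.e. 0.41·k^(0.41−1) = 0.076, so k_gold = (0.41/0.076)^(1/0.59) ≈ 17.4031.
y_gold = 17.4031^0.41 ≈ 3.2259.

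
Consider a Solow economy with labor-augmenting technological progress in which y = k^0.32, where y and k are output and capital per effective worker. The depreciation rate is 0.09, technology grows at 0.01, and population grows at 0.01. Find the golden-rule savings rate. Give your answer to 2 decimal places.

s_gold = 0.32

Break-even investment rate: n + g + δ = 0.01 + 0.01 + 0.09 = 0.11.
At the golden rule MPK = n+g+δ, and in any Cobb-Douglas steady state s = (n+g+δ)·k/y = MPK·k/y = capital's share 0.32.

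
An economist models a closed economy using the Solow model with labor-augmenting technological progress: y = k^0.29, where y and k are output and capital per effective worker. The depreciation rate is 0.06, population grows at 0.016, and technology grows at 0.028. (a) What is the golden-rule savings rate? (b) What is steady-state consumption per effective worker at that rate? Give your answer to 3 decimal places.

n + g + δ = 0.016 + 0.028 + 0.06 = 0.104.
For Cobb-Douglas, s_gold equals capital's share: s_gold = 0.29.
Maximizing c = f(k) − (n+g+δ)·k gives f'(k) = n+g+δ, i.e. 0.29·k^(0.29−1) = 0.104, so k_gold = (0.29/0.104)^(1/0.71) ≈ 4.2391.
y_gold = 4.2391^0.29 ≈ 1.5202; c_gold = (1−0.29)·y_gold ≈ 1.0794.

(a) s_gold = 0.290; (b) c_gold ≈ 1.079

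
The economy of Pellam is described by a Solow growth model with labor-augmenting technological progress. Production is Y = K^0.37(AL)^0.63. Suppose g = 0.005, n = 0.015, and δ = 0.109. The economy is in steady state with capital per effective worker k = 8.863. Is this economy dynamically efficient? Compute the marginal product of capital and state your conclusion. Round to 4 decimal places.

dynamically inefficient; MPK ≈ 0.0936

n + g + δ = 0.015 + 0.005 + 0.109 = 0.129.
MPK = 0.37·k^(0.37−1) = 0.37·8.863^(-0.63) ≈ 0.0936.
MPK < 0.129, so the economy is dynamically inefficient (over-saving).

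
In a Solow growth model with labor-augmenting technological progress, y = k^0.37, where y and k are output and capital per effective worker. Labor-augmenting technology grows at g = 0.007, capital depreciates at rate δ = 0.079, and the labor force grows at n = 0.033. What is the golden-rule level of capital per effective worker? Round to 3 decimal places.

k_gold ≈ 6.053

Break-even investment rate: n + g + δ = 0.033 + 0.007 + 0.079 = 0.119.
Golden rule sets MPK = n+g+δ: 0.37·k^(0.37−1) = 0.119, so k_gold = (0.37/0.119)^(1/0.63) ≈ 6.0533.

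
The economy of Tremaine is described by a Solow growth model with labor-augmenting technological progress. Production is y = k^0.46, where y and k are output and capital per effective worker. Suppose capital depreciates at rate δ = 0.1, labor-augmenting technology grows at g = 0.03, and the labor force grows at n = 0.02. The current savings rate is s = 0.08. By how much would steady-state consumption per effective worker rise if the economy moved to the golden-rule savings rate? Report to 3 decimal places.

n + g + δ = 0.02 + 0.03 + 0.1 = 0.15.
Current steady state (s = 0.08): k* = (0.08/0.15)^(1/0.54) ≈ 0.3122, y* = 0.3122^0.46 ≈ 0.5854, c* = (1−0.08)·0.5854 ≈ 0.5386.
Maximizing c = f(k) − (n+g+δ)·k gives f'(k) = n+g+δ, i.e. 0.46·k^(0.46−1) = 0.15, so k_gold = (0.46/0.15)^(1/0.54) ≈ 7.9659.
y_gold = 7.9659^0.46 ≈ 2.5976, c_gold = y_gold − 0.15·k_gold ≈ 1.4027.
Gain: Δc = 1.4027 − 0.5386 ≈ 0.8641.

Δc ≈ 0.864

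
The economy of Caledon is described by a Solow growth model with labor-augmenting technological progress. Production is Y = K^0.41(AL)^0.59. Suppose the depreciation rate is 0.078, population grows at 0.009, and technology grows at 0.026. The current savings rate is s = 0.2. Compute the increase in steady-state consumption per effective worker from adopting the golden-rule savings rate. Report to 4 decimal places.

The effective depreciation rate is n + g + δ = 0.009 + 0.026 + 0.078 = 0.113.
Current steady state (s = 0.2): k* = (0.2/0.113)^(1/0.59) ≈ 2.6318, y* = 2.6318^0.41 ≈ 1.4870, c* = (1−0.2)·1.4870 ≈ 1.1896.
Maximizing c = f(k) − (n+g+δ)·k gives f'(k) = n+g+δ, i.e. 0.41·k^(0.41−1) = 0.113, so k_gold = (0.41/0.113)^(1/0.59) ≈ 8.8849.
y_gold = 8.8849^0.41 ≈ 2.4488, c_gold = y_gold − 0.113·k_gold ≈ 1.4448.
Gain: Δc = 1.4448 − 1.1896 ≈ 0.2552.

Δc ≈ 0.2552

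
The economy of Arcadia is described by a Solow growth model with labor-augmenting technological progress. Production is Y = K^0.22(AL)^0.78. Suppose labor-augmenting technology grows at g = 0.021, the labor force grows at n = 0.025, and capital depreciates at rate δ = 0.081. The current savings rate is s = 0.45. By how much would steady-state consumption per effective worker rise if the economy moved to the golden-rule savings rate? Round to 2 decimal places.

n + g + δ = 0.025 + 0.021 + 0.081 = 0.127.
Current steady state (s = 0.45): k* = (0.45/0.127)^(1/0.78) ≈ 5.0626, y* = 5.0626^0.22 ≈ 1.4288, c* = (1−0.45)·1.4288 ≈ 0.7858.
At the golden rule the marginal product of capital equals n+g+δ: 0.22·k^(0.22−1) = 0.127. Solving, k_gold = (0.22/0.127)^(1/0.78) ≈ 2.0227.
y_gold = 2.0227^0.22 ≈ 1.1676, c_gold = y_gold − 0.127·k_gold ≈ 0.9107.
Gain: Δc = 0.9107 − 0.7858 ≈ 0.1249.

Δc ≈ 0.12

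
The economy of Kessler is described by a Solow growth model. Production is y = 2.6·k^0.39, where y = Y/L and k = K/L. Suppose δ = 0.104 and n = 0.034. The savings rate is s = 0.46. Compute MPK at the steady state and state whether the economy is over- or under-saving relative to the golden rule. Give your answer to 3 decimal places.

over-saving; MPK ≈ 0.117

Break-even investment rate: n + δ = 0.034 + 0.104 = 0.138.
Steady-state k*: s·A·k^0.39 = 0.138·k gives k* = (0.46·2.6/0.138)^(1/0.61) ≈ 34.4717.
MPK = 0.39·2.6·34.4717^(-0.61) ≈ 0.1170.
MPK < n+δ = 0.138, so the economy is dynamically inefficient (over-saving).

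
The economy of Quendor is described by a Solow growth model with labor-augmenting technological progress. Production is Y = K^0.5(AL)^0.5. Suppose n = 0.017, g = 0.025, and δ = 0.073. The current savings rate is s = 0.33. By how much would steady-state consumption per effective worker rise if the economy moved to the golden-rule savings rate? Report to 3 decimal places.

Δc ≈ 0.251

n + g + δ = 0.017 + 0.025 + 0.073 = 0.115.
Current steady state (s = 0.33): k* = (0.33/0.115)^(1/0.5) ≈ 8.2344, y* = 8.2344^0.5 ≈ 2.8696, c* = (1−0.33)·2.8696 ≈ 1.9226.
Maximizing c = f(k) − (n+g+δ)·k gives f'(k) = n+g+δ, i.e. 0.5·k^(0.5−1) = 0.115, so k_gold = (0.5/0.115)^(1/0.5) ≈ 18.9036.
y_gold = 18.9036^0.5 ≈ 4.3478, c_gold = y_gold − 0.115·k_gold ≈ 2.1739.
Gain: Δc = 2.1739 − 1.9226 ≈ 0.2513.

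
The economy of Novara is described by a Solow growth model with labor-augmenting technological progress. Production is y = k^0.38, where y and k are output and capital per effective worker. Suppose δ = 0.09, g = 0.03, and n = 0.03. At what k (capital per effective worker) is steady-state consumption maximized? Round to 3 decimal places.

k_gold ≈ 4.478

Capital per effective worker breaks even when investment replaces (n + g + δ)·k; here n + g + δ = 0.15.
At the golden rule the marginal product of capital equals n+g+δ: 0.38·k^(0.38−1) = 0.15. Solving, k_gold = (0.38/0.15)^(1/0.62) ≈ 4.4783.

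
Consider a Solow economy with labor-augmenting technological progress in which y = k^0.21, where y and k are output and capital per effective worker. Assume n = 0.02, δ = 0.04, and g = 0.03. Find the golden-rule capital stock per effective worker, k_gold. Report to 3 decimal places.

k_gold ≈ 2.923

n + g + δ = 0.02 + 0.03 + 0.04 = 0.09.
Golden rule sets MPK = n+g+δ: 0.21·k^(0.21−1) = 0.09, so k_gold = (0.21/0.09)^(1/0.79) ≈ 2.9228.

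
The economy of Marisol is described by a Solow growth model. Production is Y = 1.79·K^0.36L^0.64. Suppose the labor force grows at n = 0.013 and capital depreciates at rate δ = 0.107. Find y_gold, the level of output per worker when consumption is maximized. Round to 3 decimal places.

Break-even investment rate: n + δ = 0.013 + 0.107 = 0.12.
Setting f'(k) = n+δ gives 0.36·1.79·k^(0.36−1) = 0.12, hence k_gold = (0.36·1.79/0.12)^(1/0.64) ≈ 13.8224.
Output: y_gold = 1.79·k_gold^0.36 = 1.79·13.8224^0.36 ≈ 4.6075.

y_gold ≈ 4.607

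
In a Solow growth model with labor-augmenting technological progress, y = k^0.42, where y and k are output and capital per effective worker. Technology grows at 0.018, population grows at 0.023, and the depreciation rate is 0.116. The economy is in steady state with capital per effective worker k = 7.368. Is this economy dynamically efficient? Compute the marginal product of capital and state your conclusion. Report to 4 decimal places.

Break-even investment rate: n + g + δ = 0.023 + 0.018 + 0.116 = 0.157.
MPK = 0.42·k^(0.42−1) = 0.42·7.368^(-0.58) ≈ 0.1319.
MPK < 0.157, so the economy is dynamically inefficient (over-saving).

dynamically inefficient; MPK ≈ 0.1319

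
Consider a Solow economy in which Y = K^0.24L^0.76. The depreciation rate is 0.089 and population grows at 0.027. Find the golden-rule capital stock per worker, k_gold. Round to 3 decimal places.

n + δ = 0.027 + 0.089 = 0.116.
Golden rule sets MPK = n+δ: 0.24·k^(0.24−1) = 0.116, so k_gold = (0.24/0.116)^(1/0.76) ≈ 2.6029.

k_gold ≈ 2.603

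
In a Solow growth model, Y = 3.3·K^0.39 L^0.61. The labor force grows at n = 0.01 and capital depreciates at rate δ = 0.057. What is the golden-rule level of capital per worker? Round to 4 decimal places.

k_gold ≈ 127.0880

Capital per worker breaks even when investment replaces (n + δ)·k; here n + δ = 0.067.
Setting f'(k) = n+δ gives 0.39·3.3·k^(0.39−1) = 0.067, hence k_gold = (0.39·3.3/0.067)^(1/0.61) ≈ 127.0880.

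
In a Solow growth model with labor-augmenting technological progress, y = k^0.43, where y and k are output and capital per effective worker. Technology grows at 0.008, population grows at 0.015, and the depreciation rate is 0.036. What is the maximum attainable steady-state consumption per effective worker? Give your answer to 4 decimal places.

n + g + δ = 0.015 + 0.008 + 0.036 = 0.059.
Setting f'(k) = n+g+δ gives 0.43·k^(0.43−1) = 0.059, hence k_gold = (0.43/0.059)^(1/0.57) ≈ 32.6109.
y_gold = 32.6109^0.43 ≈ 4.4745.
c_gold = y_gold − (n+g+δ)·k_gold = 4.4745 − 0.059·32.6109 ≈ 2.5505.

c_gold ≈ 2.5505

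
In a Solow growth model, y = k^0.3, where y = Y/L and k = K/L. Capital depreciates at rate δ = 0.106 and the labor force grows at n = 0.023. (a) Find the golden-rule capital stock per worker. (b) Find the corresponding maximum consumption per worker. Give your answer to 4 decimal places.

(a) k_gold ≈ 3.3390; (b) c_gold ≈ 1.0050

Break-even investment rate: n + δ = 0.023 + 0.106 = 0.129.
At the golden rule the marginal product of capital equals n+δ: 0.3·k^(0.3−1) = 0.129. Solving, k_gold = (0.3/0.129)^(1/0.7) ≈ 3.3390.
y_gold = 3.3390^0.3 ≈ 1.4358; c_gold = y_gold − 0.129·k_gold ≈ 1.0050.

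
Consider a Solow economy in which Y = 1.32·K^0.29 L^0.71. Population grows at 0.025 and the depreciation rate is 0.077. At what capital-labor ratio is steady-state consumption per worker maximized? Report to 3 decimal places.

k_gold ≈ 6.441

The effective depreciation rate is n + δ = 0.025 + 0.077 = 0.102.
Setting f'(k) = n+δ gives 0.29·1.32·k^(0.29−1) = 0.102, hence k_gold = (0.29·1.32/0.102)^(1/0.71) ≈ 6.4413.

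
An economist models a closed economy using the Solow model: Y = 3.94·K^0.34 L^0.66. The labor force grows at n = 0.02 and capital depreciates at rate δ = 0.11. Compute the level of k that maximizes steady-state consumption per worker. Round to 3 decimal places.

n + δ = 0.02 + 0.11 = 0.13.
At the golden rule the marginal product of capital equals n+δ: 0.34·3.94·k^(0.34−1) = 0.13. Solving, k_gold = (0.34·3.94/0.13)^(1/0.66) ≈ 34.2686.

k_gold ≈ 34.269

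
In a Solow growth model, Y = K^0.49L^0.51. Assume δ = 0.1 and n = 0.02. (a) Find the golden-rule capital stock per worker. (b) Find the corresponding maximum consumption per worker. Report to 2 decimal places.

The effective depreciation rate is n + δ = 0.02 + 0.1 = 0.12.
Golden rule sets MPK = n+δ: 0.49·k^(0.49−1) = 0.12, so k_gold = (0.49/0.12)^(1/0.51) ≈ 15.7786.
y_gold = 15.7786^0.49 ≈ 3.8641; c_gold = y_gold − 0.12·k_gold ≈ 1.9707.

(a) k_gold ≈ 15.78; (b) c_gold ≈ 1.97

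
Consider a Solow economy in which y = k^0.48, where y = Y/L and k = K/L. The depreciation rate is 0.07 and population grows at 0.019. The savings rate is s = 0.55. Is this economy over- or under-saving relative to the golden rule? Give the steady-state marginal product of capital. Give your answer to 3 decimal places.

over-saving; MPK ≈ 0.078

Capital per worker breaks even when investment replaces (n + δ)·k; here n + δ = 0.089.
Steady-state k*: s·k^0.48 = 0.089·k gives k* = (0.55/0.089)^(1/0.52) ≈ 33.1972.
MPK = 0.48·33.1972^(-0.52) ≈ 0.0777.
MPK < n+δ = 0.089, so the economy is dynamically inefficient (over-saving).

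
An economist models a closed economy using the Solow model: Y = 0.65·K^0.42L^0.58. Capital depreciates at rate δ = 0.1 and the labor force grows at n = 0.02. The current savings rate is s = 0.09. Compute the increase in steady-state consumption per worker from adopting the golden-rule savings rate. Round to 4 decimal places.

The effective depreciation rate is n + δ = 0.02 + 0.1 = 0.12.
Current steady state (s = 0.09): k* = (0.09·0.65/0.12)^(1/0.58) ≈ 0.2898, y* = 0.65·0.2898^0.42 ≈ 0.3863, c* = (1−0.09)·0.3863 ≈ 0.3516.
Golden rule sets MPK = n+δ: 0.42·0.65·k^(0.42−1) = 0.12, so k_gold = (0.42·0.65/0.12)^(1/0.58) ≈ 4.1256.
y_gold = 0.65·4.1256^0.42 ≈ 1.1787, c_gold = y_gold − 0.12·k_gold ≈ 0.6837.
Gain: Δc = 0.6837 − 0.3516 ≈ 0.3321.

Δc ≈ 0.3321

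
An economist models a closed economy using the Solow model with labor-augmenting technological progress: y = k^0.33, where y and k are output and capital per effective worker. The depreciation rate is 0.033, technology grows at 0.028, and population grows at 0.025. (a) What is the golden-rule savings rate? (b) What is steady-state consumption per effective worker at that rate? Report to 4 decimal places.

(a) s_gold = 0.3300; (b) c_gold ≈ 1.2993

The effective depreciation rate is n + g + δ = 0.025 + 0.028 + 0.033 = 0.086.
For Cobb-Douglas, s_gold equals capital's share: s_gold = 0.33.
At the golden rule the marginal product of capital equals n+g+δ: 0.33·k^(0.33−1) = 0.086. Solving, k_gold = (0.33/0.086)^(1/0.67) ≈ 7.4416.
y_gold = 7.4416^0.33 ≈ 1.9393; c_gold = (1−0.33)·y_gold ≈ 1.2993.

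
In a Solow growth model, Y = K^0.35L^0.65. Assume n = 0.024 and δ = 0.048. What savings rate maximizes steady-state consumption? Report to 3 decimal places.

s_gold = 0.350

n + δ = 0.024 + 0.048 = 0.072.
At the golden rule MPK = n+δ, and in any Cobb-Douglas steady state s = (n+δ)·k/y = MPK·k/y = capital's share 0.35.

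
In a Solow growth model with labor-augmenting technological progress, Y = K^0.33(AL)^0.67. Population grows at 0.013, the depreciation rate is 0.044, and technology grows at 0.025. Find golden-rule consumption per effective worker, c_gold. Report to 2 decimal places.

c_gold ≈ 1.33

n + g + δ = 0.013 + 0.025 + 0.044 = 0.082.
Setting f'(k) = n+g+δ gives 0.33·k^(0.33−1) = 0.082, hence k_gold = (0.33/0.082)^(1/0.67) ≈ 7.9898.
y_gold = 7.9898^0.33 ≈ 1.9854.
c_gold = y_gold − (n+g+δ)·k_gold = 1.9854 − 0.082·7.9898 ≈ 1.3302.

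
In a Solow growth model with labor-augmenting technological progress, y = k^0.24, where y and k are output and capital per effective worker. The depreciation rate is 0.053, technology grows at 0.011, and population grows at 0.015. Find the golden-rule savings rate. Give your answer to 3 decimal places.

s_gold = 0.240

Capital per effective worker breaks even when investment replaces (n + g + δ)·k; here n + g + δ = 0.079.
At the golden rule MPK = n+g+δ, and in any Cobb-Douglas steady state s = (n+g+δ)·k/y = MPK·k/y = capital's share 0.24.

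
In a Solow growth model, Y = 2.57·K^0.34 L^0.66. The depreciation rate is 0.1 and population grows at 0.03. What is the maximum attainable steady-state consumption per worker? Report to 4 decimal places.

The effective depreciation rate is n + δ = 0.03 + 0.1 = 0.13.
Setting f'(k) = n+δ gives 0.34·2.57·k^(0.34−1) = 0.13, hence k_gold = (0.34·2.57/0.13)^(1/0.66) ≈ 17.9366.
y_gold = 2.57·17.9366^0.34 ≈ 6.8581.
c_gold = y_gold − (n+δ)·k_gold = 6.8581 − 0.13·17.9366 ≈ 4.5264.

c_gold ≈ 4.5264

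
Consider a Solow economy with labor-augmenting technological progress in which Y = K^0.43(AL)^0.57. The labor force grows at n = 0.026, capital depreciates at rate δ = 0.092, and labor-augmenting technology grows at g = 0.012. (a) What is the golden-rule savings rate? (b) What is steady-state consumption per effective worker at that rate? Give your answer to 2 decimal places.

The effective depreciation rate is n + g + δ = 0.026 + 0.012 + 0.092 = 0.13.
For Cobb-Douglas, s_gold equals capital's share: s_gold = 0.43.
Golden rule sets MPK = n+g+δ: 0.43·k^(0.43−1) = 0.13, so k_gold = (0.43/0.13)^(1/0.57) ≈ 8.1554.
y_gold = 8.1554^0.43 ≈ 2.4656; c_gold = (1−0.43)·y_gold ≈ 1.4054.

(a) s_gold = 0.43; (b) c_gold ≈ 1.41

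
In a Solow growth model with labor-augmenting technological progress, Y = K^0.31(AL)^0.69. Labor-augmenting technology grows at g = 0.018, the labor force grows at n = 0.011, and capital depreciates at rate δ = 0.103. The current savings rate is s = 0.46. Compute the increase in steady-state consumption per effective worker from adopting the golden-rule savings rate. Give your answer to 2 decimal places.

n + g + δ = 0.011 + 0.018 + 0.103 = 0.132.
Current steady state (s = 0.46): k* = (0.46/0.132)^(1/0.69) ≈ 6.1062, y* = 6.1062^0.31 ≈ 1.7522, c* = (1−0.46)·1.7522 ≈ 0.9462.
Maximizing c = f(k) − (n+g+δ)·k gives f'(k) = n+g+δ, i.e. 0.31·k^(0.31−1) = 0.132, so k_gold = (0.31/0.132)^(1/0.69) ≈ 3.4465.
y_gold = 3.4465^0.31 ≈ 1.4675, c_gold = y_gold − 0.132·k_gold ≈ 1.0126.
Gain: Δc = 1.0126 − 0.9462 ≈ 0.0664.

Δc ≈ 0.07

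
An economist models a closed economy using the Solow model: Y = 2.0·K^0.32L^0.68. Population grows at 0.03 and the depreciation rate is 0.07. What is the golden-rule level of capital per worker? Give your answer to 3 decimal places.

k_gold ≈ 15.331

Capital per worker breaks even when investment replaces (n + δ)·k; here n + δ = 0.1.
Maximizing c = f(k) − (n+δ)·k gives f'(k) = n+δ, i.e. 0.32·2.0·k^(0.32−1) = 0.1, so k_gold = (0.32·2.0/0.1)^(1/0.68) ≈ 15.3306.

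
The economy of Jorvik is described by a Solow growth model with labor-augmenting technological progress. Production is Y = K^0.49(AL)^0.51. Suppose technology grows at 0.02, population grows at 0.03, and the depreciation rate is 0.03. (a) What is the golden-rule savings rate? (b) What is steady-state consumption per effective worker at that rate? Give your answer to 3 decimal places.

Break-even investment rate: n + g + δ = 0.03 + 0.02 + 0.03 = 0.08.
For Cobb-Douglas, s_gold equals capital's share: s_gold = 0.49.
Maximizing c = f(k) − (n+g+δ)·k gives f'(k) = n+g+δ, i.e. 0.49·k^(0.49−1) = 0.08, so k_gold = (0.49/0.08)^(1/0.51) ≈ 34.9418.
y_gold = 34.9418^0.49 ≈ 5.7048; c_gold = (1−0.49)·y_gold ≈ 2.9094.

(a) s_gold = 0.490; (b) c_gold ≈ 2.909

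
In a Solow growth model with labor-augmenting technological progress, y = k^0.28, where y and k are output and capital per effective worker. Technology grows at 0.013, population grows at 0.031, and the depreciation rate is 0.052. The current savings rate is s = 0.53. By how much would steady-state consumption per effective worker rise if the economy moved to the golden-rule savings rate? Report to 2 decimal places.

n + g + δ = 0.031 + 0.013 + 0.052 = 0.096.
Current steady state (s = 0.53): k* = (0.53/0.096)^(1/0.72) ≈ 10.7291, y* = 10.7291^0.28 ≈ 1.9434, c* = (1−0.53)·1.9434 ≈ 0.9134.
Golden rule sets MPK = n+g+δ: 0.28·k^(0.28−1) = 0.096, so k_gold = (0.28/0.096)^(1/0.72) ≈ 4.4226.
y_gold = 4.4226^0.28 ≈ 1.5163, c_gold = y_gold − 0.096·k_gold ≈ 1.0917.
Gain: Δc = 1.0917 − 0.9134 ≈ 0.1784.

Δc ≈ 0.18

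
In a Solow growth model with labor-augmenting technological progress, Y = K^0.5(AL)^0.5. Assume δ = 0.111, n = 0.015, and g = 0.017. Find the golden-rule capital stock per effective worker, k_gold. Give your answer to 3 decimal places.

k_gold ≈ 12.226

Break-even investment rate: n + g + δ = 0.015 + 0.017 + 0.111 = 0.143.
Maximizing c = f(k) − (n+g+δ)·k gives f'(k) = n+g+δ, i.e. 0.5·k^(0.5−1) = 0.143, so k_gold = (0.5/0.143)^(1/0.5) ≈ 12.2255.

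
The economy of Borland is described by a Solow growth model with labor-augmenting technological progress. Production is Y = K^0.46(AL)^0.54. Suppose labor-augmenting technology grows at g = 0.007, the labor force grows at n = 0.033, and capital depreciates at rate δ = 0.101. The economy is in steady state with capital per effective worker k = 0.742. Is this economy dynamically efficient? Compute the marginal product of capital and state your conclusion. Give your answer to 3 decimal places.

dynamically efficient; MPK ≈ 0.540

n + g + δ = 0.033 + 0.007 + 0.101 = 0.141.
MPK = 0.46·k^(0.46−1) = 0.46·0.742^(-0.54) ≈ 0.5404.
MPK > 0.141, so the economy is dynamically efficient (under-saving).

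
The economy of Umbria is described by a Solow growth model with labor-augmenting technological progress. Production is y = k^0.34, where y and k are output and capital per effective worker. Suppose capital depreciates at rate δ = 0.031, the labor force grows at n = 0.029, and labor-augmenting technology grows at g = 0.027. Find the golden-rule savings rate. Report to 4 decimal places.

s_gold = 0.3400

Capital per effective worker breaks even when investment replaces (n + g + δ)·k; here n + g + δ = 0.087.
At the golden rule MPK = n+g+δ, and in any Cobb-Douglas steady state s = (n+g+δ)·k/y = MPK·k/y = capital's share 0.34.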